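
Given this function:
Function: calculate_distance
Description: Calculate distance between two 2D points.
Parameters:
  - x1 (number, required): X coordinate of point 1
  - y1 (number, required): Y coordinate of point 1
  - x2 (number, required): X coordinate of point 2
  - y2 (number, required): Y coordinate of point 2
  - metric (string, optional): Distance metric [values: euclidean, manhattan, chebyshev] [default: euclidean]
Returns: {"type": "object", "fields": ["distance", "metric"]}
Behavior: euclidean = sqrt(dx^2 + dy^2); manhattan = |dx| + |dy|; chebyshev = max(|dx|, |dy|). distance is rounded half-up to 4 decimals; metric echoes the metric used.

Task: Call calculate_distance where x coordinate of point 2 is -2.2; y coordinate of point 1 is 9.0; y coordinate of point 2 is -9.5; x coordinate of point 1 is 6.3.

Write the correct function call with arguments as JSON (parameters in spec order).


Mapping each described value to its parameter name:
  'X coordinate of point 2' -> x2 = -2.2
  'Y coordinate of point 1' -> y1 = 9.0
  'Y coordinate of point 2' -> y2 = -9.5
  'X coordinate of point 1' -> x1 = 6.3
calculate_distance({"x1": 6.3, "y1": 9.0, "x2": -2.2, "y2": -9.5})


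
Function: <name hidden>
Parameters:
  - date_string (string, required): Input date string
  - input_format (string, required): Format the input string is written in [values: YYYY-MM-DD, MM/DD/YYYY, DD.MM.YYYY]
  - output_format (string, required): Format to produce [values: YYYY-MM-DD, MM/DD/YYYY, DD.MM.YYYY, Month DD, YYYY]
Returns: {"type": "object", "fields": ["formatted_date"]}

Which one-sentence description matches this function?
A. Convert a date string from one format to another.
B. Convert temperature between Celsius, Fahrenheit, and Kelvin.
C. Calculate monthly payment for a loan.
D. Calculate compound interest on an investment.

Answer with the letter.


Parameters date_string, input_format, output_format and return ["formatted_date"] fit: Convert a date string from one format to another.
A


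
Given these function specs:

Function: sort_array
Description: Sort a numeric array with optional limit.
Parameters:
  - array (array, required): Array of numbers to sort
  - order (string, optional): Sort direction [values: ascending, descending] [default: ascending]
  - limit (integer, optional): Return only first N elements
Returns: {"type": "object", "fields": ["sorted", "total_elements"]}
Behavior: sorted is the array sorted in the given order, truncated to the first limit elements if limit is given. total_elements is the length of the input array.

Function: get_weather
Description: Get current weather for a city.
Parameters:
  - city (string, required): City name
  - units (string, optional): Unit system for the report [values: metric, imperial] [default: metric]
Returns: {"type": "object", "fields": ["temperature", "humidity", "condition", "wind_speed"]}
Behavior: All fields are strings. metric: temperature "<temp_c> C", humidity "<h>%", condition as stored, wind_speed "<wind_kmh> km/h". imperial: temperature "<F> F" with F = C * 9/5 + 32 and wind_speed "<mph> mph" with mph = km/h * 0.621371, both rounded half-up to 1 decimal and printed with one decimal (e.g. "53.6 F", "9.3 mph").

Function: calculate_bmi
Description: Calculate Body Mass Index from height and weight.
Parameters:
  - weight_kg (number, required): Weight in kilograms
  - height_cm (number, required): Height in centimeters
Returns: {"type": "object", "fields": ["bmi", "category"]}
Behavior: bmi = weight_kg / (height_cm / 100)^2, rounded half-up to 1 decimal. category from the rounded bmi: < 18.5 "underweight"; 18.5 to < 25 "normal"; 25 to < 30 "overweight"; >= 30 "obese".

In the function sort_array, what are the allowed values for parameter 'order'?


The sort_array spec declares:
  - order (string, optional): Sort direction [values: ascending, descending] [default: ascending]
Allowed values:
ascending, descending


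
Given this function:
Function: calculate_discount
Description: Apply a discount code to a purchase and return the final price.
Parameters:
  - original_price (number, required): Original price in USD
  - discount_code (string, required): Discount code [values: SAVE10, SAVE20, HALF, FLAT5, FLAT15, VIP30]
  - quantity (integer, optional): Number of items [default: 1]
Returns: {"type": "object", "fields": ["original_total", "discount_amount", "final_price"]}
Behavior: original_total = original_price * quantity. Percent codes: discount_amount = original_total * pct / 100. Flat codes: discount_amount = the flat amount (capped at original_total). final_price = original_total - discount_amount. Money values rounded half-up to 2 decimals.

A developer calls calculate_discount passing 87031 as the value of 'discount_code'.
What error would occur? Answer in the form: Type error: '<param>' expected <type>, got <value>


Spec: 'discount_code' is declared as string; 87031 is an integer.
Type error: 'discount_code' expected string, got 87031


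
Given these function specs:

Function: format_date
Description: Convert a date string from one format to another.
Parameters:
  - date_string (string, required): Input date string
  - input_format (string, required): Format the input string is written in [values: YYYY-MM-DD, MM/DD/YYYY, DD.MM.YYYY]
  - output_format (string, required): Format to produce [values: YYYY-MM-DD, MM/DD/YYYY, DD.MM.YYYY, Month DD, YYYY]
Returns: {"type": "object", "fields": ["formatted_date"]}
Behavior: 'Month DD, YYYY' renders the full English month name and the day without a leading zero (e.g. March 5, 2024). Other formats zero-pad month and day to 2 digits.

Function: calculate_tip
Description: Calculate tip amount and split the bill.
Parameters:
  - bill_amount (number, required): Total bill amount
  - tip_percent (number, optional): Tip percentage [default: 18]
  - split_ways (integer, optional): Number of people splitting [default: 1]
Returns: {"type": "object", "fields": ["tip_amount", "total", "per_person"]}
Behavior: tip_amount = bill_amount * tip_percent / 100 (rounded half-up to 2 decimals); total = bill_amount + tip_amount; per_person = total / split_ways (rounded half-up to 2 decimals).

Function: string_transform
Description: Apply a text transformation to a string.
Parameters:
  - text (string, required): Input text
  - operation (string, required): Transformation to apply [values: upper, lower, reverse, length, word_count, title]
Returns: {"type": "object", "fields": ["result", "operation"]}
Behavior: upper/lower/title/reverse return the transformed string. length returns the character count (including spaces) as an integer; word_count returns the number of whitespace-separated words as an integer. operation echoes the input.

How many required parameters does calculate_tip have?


Parameters of calculate_tip: bill_amount (required), tip_percent (optional), split_ways (optional)
Required count:
1


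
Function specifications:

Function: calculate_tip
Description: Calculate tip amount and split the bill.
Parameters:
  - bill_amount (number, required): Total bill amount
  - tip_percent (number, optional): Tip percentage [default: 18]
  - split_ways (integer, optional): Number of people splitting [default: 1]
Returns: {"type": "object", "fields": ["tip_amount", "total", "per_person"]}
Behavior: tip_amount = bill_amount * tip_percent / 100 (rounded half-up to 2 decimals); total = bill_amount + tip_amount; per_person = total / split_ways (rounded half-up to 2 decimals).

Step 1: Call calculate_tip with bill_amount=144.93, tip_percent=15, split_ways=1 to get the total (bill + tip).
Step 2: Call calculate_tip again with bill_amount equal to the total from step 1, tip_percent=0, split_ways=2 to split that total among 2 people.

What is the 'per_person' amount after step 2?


Step 1: calculate_tip(bill_amount=144.93, tip_percent=15, split_ways=1)
  tip_amount = 144.93 * 15/100 = 21.7395 -> 21.74
  total = 144.93 + 21.74 = 166.67
  per_person = 166.67 / 1 = 166.67 -> 166.67
  -> total = 166.67
Step 2: calculate_tip(bill_amount=166.67, tip_percent=0, split_ways=2)
  tip_amount = 166.67 * 0/100 = 0 -> 0.00
  total = 166.67 + 0.00 = 166.67
  per_person = 166.67 / 2 = 83.335 -> 83.34
  -> per_person = 83.34
$83.34


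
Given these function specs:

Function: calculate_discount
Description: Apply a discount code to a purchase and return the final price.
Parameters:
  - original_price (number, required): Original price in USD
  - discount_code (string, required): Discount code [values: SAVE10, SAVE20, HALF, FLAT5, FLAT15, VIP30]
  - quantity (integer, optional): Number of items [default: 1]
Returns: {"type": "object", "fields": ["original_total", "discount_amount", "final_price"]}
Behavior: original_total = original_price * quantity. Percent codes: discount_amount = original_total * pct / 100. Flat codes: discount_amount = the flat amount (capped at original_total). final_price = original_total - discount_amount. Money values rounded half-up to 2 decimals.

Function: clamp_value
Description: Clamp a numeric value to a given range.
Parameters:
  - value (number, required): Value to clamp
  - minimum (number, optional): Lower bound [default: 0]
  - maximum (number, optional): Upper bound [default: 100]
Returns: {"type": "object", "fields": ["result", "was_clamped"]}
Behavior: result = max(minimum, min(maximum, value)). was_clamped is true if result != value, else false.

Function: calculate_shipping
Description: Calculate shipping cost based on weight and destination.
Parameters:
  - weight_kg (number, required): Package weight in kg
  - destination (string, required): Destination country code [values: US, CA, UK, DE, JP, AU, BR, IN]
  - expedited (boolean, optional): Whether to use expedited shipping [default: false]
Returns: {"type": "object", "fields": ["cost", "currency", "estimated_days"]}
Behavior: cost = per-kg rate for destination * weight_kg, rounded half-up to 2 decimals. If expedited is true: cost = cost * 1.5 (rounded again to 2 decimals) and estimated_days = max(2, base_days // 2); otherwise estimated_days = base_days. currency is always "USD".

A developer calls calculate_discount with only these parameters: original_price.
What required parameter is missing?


Required parameters: original_price, discount_code
Provided: original_price
Missing: discount_code
discount_code


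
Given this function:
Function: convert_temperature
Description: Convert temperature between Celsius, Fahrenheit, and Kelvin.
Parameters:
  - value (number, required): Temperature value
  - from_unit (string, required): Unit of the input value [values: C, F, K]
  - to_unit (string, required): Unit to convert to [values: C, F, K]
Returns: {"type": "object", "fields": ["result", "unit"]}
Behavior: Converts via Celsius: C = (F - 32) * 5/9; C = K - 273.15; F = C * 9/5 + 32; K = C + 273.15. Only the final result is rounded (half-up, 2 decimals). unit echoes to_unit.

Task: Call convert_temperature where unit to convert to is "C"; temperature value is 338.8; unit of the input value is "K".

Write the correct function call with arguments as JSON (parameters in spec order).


Mapping each described value to its parameter name:
  'Unit to convert to' -> to_unit = "C"
  'Temperature value' -> value = 338.8
  'Unit of the input value' -> from_unit = "K"
convert_temperature({"value": 338.8, "from_unit": "K", "to_unit": "C"})


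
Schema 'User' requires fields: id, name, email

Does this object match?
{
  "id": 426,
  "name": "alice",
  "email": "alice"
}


Checking required fields... All present.
Valid - all required fields present


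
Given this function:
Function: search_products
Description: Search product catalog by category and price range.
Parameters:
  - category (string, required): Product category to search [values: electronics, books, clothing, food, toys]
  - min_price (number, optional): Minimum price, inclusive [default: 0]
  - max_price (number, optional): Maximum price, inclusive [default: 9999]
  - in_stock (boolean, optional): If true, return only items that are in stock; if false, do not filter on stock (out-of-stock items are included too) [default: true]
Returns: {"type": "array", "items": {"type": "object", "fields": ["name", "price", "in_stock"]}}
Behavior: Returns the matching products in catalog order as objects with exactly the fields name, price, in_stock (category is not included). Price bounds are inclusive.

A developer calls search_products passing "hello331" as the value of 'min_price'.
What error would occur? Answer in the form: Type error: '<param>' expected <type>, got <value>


Spec: 'min_price' is declared as number; "hello331" is a string.
Type error: 'min_price' expected number, got "hello331"


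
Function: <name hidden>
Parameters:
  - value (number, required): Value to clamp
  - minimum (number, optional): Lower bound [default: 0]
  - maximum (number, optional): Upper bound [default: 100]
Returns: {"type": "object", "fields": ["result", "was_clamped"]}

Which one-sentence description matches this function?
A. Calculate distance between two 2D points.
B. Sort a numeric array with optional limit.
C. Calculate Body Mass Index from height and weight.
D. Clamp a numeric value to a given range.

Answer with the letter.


Parameters value, minimum, maximum and return ["result", "was_clamped"] fit: Clamp a numeric value to a given range.
D


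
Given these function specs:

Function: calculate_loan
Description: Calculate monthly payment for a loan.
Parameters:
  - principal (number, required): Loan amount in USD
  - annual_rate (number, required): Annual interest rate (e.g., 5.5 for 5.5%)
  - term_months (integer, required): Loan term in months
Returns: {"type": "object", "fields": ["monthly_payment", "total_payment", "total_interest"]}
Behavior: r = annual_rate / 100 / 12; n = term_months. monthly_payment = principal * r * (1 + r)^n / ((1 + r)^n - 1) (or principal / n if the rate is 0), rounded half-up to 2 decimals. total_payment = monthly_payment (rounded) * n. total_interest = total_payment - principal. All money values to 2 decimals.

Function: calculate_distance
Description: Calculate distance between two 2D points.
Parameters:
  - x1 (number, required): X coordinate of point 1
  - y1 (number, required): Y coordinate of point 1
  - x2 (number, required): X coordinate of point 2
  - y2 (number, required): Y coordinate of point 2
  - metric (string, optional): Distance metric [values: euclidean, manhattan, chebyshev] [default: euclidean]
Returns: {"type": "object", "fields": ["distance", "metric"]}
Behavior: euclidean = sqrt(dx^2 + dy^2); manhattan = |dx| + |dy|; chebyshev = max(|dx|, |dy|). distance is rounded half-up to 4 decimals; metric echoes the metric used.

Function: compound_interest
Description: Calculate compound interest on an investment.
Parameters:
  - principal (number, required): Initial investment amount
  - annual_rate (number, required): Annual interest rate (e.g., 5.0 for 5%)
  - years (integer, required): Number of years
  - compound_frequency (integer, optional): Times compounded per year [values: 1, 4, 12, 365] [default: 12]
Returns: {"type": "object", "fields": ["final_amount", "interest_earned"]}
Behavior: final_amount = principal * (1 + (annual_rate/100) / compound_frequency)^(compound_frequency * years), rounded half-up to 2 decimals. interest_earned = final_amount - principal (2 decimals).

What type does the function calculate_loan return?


The calculate_loan spec declares Returns: {"type": "object", "fields": ["monthly_payment", "total_payment", "total_interest"]}
Type:
object


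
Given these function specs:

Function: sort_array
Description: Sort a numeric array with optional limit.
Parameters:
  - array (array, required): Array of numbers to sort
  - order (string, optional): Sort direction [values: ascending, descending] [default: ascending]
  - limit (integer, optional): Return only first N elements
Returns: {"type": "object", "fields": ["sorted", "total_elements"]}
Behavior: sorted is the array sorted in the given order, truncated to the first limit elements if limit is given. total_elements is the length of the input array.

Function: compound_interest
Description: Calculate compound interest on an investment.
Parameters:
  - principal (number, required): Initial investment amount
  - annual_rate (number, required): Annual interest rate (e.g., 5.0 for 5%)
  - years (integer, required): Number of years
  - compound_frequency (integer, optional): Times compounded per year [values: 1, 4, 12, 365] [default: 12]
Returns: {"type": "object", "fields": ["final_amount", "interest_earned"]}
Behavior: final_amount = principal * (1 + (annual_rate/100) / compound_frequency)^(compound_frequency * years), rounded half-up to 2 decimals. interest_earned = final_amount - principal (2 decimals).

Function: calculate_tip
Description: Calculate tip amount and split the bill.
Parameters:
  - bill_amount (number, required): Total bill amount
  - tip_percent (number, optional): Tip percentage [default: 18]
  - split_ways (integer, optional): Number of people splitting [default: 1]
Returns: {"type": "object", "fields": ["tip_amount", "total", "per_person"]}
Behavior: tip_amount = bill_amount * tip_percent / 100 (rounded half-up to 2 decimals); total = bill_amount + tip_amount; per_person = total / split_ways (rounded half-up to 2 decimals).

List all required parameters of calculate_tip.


Parameters of calculate_tip and their required/optional flag:
  bill_amount: required
  tip_percent: optional
  split_ways: optional
bill_amount


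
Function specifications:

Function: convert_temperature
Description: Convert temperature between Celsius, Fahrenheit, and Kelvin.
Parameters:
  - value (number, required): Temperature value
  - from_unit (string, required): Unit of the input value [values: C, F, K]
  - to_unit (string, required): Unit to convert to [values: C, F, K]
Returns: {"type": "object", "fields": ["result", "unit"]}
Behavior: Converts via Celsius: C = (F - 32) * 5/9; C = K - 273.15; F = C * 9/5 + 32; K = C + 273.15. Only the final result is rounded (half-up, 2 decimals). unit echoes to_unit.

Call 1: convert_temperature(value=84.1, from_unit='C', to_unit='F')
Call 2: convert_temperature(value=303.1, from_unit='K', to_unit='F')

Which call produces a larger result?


Call 1:
  Input already in C: 84.1
  To F: 84.1 * 9/5 + 32 = 183.38
  Round to 2 decimals: 183.38
  -> 183.38 F
Call 2:
  To C: 303.1 - 273.15 = 29.95
  To F: 29.95 * 9/5 + 32 = 85.91
  Round to 2 decimals: 85.91
  -> 85.91 F
Call 1 (183.38 F)


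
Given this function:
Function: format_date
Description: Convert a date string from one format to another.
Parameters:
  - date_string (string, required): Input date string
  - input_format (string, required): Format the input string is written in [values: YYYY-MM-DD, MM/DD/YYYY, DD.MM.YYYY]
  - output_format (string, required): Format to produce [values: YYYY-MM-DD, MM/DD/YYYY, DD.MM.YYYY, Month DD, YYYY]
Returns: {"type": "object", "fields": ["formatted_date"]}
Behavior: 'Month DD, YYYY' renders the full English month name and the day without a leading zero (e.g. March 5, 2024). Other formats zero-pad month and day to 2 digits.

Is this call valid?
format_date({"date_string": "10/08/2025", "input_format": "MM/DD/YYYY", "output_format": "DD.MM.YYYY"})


Checking all required parameters present and types match... All valid.
Valid


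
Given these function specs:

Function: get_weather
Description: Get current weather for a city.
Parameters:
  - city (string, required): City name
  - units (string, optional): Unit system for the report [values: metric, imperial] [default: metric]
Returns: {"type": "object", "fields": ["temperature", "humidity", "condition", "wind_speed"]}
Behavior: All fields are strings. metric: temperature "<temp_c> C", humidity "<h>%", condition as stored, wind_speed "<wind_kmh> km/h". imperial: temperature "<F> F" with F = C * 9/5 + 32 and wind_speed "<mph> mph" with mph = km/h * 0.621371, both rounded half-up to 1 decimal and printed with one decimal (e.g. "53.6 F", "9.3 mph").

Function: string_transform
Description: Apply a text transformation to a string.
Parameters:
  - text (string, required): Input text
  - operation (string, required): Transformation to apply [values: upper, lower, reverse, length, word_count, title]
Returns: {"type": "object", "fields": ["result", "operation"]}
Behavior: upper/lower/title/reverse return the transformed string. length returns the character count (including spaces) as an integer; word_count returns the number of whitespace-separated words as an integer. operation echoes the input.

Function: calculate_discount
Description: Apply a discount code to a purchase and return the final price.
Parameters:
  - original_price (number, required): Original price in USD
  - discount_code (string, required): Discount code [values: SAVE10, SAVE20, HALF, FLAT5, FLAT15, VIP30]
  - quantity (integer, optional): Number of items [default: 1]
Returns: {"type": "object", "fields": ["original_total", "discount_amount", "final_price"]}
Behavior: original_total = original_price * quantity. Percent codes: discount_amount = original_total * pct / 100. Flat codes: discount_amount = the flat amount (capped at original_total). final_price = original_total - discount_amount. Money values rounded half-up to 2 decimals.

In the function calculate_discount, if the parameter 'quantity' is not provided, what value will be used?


The calculate_discount spec declares:
  - quantity (integer, optional): Number of items [default: 1]
Default:
1


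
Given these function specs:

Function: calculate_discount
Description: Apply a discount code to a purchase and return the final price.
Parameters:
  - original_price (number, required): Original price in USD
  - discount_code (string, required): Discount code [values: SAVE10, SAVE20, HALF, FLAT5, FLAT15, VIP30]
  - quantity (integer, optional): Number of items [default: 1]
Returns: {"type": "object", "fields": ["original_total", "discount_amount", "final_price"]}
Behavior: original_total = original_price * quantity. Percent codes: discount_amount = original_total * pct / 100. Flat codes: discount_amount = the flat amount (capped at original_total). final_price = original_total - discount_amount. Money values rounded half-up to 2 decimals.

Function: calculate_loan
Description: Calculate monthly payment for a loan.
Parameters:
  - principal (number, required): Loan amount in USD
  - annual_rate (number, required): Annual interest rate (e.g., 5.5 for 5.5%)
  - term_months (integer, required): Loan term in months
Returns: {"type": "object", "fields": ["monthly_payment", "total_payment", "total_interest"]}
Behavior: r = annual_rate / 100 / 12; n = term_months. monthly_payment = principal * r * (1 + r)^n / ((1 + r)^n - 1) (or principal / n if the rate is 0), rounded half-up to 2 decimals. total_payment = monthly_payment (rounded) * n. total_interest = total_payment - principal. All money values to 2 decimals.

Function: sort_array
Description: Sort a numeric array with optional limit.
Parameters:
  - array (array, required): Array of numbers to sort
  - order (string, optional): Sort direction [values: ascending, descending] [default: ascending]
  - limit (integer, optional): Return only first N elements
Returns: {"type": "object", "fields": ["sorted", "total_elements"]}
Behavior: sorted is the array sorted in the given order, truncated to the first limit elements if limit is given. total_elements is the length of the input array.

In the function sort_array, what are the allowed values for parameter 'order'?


The sort_array spec declares:
  - order (string, optional): Sort direction [values: ascending, descending] [default: ascending]
Allowed values:
ascending, descending


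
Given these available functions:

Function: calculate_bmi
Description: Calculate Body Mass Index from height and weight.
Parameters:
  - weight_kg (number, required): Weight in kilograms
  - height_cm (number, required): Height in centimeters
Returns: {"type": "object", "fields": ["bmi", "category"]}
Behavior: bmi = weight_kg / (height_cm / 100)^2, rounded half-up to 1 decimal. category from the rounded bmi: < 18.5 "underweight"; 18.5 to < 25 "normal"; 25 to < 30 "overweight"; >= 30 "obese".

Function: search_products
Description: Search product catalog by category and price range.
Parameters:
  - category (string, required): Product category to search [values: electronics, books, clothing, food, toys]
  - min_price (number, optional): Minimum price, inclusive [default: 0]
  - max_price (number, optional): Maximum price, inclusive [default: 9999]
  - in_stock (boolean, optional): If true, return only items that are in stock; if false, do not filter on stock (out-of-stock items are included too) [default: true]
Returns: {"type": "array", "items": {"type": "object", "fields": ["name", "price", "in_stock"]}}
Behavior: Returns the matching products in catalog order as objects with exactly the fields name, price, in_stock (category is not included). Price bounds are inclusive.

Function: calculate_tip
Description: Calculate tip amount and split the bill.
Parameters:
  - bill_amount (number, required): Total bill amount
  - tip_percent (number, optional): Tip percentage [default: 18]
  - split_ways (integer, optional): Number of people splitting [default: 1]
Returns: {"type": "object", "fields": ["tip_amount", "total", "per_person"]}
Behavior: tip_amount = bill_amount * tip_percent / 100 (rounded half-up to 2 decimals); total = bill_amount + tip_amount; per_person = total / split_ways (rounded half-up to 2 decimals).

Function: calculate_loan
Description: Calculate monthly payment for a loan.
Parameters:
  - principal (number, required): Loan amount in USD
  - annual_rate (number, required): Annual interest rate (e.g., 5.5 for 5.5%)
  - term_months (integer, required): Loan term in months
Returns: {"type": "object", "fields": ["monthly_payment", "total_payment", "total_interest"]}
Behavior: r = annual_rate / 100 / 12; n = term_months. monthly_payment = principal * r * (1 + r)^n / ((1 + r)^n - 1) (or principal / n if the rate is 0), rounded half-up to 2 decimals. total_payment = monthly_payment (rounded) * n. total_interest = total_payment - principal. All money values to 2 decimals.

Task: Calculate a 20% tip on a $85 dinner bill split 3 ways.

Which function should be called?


The task needs a function whose description is: Calculate tip amount and split the bill.
calculate_tip


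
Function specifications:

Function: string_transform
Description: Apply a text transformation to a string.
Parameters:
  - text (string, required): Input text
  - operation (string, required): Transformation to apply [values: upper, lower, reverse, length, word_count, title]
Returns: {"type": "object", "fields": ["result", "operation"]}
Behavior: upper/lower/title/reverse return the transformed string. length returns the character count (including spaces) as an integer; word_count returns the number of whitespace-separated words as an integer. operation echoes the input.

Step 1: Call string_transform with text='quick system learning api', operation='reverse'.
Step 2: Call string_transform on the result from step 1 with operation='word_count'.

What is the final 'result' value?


Step 1: string_transform(text='quick system learning api', operation='reverse')
  -> result = 'ipa gninrael metsys kciuq'
Step 2: string_transform(text='ipa gninrael metsys kciuq', operation='word_count')
  words: ipa, gninrael, metsys, kciuq -> 4
  -> result = 4
4


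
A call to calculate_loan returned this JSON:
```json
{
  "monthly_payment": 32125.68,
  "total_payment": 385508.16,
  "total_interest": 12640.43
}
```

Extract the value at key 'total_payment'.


385508.16


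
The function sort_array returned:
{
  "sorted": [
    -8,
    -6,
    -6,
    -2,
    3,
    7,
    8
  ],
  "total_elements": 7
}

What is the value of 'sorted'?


[-8, -6, -6, -2, 3, 7, 8]


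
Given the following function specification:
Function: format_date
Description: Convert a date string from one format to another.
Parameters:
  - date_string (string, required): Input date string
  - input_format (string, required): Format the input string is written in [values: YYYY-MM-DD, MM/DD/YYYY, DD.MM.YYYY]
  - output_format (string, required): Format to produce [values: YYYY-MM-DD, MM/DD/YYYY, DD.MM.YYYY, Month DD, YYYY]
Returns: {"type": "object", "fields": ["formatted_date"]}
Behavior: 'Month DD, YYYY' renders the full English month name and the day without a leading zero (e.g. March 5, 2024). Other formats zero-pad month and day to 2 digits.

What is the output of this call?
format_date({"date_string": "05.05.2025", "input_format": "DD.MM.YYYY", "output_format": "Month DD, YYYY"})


Parse '05.05.2025' as DD.MM.YYYY: year=2025, month=5, day=5
Month 5 = May
Render as Month DD, YYYY: May 5, 2025
Output:
{"formatted_date": "May 5, 2025"}


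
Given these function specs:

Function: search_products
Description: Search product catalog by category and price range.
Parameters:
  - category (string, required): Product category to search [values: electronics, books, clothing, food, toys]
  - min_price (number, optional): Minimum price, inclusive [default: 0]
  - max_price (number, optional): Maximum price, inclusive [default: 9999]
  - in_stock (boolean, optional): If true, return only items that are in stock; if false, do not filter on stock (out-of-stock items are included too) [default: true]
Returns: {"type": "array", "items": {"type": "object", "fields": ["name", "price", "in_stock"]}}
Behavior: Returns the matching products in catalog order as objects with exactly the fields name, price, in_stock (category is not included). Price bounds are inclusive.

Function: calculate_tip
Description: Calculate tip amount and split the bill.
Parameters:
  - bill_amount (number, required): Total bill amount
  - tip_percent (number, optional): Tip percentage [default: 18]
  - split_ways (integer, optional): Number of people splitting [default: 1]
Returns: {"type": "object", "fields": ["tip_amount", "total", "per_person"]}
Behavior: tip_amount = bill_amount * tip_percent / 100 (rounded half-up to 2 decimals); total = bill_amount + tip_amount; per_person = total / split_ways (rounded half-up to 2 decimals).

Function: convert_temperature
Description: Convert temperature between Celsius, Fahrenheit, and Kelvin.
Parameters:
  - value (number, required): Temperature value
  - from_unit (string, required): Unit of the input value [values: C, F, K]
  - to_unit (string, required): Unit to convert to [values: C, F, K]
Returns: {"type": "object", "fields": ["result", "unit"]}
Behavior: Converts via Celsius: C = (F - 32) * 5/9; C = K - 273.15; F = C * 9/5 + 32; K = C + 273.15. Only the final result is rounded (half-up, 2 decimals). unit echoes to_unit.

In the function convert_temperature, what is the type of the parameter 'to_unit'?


The convert_temperature spec declares:
  - to_unit (string, required): Unit to convert to [values: C, F, K]
Type:
string


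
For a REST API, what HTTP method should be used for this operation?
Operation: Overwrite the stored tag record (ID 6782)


GET = read, POST = create, PUT = update/replace, DELETE = remove
This operation is an update/replace.
PUT


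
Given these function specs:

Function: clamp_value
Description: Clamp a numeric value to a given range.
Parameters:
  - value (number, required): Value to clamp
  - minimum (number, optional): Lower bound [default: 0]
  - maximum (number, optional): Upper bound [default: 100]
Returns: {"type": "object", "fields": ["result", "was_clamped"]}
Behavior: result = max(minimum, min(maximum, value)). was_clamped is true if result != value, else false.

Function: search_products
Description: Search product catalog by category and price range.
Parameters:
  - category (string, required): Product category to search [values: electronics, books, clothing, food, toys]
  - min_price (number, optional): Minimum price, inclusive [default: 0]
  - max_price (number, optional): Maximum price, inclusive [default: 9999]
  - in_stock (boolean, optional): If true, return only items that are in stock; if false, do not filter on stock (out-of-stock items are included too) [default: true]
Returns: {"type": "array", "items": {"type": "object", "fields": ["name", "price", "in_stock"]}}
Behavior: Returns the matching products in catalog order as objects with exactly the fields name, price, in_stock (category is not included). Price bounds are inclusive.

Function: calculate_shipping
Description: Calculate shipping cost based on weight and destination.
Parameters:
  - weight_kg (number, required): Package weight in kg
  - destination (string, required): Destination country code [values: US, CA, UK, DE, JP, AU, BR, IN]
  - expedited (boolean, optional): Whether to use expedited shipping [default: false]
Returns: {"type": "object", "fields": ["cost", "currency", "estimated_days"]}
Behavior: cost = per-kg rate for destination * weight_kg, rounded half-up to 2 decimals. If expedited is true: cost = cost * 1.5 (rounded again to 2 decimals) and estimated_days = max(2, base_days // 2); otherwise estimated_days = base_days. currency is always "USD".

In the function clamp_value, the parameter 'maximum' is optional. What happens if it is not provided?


The clamp_value spec declares:
  - maximum (number, optional): Upper bound [default: 100]
It defaults to 100


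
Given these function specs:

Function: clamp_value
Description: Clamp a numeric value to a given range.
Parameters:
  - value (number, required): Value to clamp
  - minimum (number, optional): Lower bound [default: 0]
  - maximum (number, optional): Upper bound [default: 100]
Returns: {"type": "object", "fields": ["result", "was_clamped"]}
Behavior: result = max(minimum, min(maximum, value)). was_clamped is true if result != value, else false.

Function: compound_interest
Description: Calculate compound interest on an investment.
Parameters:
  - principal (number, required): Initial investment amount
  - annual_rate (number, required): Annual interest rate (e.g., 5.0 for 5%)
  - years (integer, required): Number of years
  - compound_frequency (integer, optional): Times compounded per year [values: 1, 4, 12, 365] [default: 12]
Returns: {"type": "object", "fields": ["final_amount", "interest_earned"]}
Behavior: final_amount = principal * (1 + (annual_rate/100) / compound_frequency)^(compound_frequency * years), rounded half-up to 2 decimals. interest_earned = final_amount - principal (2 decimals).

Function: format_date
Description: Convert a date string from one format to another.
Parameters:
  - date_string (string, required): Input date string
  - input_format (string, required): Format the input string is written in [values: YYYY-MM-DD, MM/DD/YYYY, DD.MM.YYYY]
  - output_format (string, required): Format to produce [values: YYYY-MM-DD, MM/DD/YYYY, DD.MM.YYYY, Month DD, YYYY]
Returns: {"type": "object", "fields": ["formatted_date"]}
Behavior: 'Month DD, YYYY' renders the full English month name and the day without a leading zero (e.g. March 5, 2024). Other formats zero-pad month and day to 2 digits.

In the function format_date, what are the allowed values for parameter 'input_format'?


The format_date spec declares:
  - input_format (string, required): Format the input string is written in [values: YYYY-MM-DD, MM/DD/YYYY, DD.MM.YYYY]
Allowed values:
YYYY-MM-DD, MM/DD/YYYY, DD.MM.YYYY


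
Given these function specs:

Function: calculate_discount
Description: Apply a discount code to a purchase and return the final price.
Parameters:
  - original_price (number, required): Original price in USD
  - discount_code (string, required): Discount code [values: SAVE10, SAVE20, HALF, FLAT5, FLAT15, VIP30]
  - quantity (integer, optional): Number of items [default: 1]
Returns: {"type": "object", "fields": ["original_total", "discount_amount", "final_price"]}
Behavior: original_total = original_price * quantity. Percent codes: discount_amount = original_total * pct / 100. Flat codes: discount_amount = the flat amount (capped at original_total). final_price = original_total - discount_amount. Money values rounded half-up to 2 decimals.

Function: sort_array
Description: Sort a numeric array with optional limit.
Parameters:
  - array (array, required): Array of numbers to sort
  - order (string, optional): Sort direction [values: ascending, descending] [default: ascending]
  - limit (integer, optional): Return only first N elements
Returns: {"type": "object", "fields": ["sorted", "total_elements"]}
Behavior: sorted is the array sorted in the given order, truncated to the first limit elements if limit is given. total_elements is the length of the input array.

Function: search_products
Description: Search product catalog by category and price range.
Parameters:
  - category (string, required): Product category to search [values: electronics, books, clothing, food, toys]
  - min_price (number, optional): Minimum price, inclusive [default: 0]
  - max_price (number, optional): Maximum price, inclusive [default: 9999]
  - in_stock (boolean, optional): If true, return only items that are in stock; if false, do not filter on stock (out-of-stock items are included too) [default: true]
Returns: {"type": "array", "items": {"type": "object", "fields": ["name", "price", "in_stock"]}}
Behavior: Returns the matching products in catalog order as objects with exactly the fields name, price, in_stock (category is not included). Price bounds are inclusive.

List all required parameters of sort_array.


Parameters of sort_array and their required/optional flag:
  array: required
  order: optional
  limit: optional
array


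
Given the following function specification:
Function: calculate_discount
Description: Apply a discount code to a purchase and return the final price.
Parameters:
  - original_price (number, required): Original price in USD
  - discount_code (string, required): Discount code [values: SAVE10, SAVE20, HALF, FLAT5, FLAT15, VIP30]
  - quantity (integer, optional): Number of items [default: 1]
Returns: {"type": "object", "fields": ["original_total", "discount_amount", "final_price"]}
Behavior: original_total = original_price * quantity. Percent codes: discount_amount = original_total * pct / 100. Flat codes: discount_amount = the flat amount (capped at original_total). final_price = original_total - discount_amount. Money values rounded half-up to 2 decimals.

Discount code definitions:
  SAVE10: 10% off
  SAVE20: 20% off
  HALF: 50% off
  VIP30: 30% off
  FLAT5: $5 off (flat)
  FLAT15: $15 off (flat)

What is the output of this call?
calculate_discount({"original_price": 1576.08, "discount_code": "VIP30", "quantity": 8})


original_total = 1576.08 * 8 = 12608.64
VIP30 = 30% off: discount_amount = 12608.64 * 30/100 = 3782.592 -> 3782.59
final_price = 12608.64 - 3782.59 = 8826.05
Output:
{"original_total": 12608.64, "discount_amount": 3782.59, "final_price": 8826.05}


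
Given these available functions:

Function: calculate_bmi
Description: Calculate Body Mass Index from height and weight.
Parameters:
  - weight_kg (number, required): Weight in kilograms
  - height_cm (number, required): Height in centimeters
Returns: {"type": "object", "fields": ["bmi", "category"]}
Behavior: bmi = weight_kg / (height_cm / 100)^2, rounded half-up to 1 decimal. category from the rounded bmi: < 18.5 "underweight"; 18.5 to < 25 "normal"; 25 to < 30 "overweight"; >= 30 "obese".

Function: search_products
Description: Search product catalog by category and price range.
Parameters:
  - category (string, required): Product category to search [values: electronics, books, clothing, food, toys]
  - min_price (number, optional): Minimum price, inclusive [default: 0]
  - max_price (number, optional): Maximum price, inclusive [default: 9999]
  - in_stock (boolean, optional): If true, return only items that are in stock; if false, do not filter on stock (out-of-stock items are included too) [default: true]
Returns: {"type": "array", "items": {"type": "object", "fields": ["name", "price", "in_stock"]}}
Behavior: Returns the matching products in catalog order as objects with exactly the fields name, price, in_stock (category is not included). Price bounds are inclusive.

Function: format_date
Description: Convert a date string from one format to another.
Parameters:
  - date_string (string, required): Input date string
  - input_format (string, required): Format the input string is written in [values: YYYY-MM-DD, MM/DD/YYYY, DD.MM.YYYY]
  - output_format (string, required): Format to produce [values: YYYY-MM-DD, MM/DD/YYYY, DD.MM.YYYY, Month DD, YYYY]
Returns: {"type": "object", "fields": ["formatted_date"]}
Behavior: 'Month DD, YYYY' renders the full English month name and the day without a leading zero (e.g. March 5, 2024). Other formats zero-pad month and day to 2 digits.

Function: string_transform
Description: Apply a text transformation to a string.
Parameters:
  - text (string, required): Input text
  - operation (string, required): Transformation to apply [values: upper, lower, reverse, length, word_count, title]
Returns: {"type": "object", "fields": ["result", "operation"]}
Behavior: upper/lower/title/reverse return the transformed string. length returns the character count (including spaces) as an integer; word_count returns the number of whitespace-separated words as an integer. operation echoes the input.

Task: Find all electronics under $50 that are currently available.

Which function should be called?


The task needs a function whose description is: Search product catalog by category and price range.
search_products
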